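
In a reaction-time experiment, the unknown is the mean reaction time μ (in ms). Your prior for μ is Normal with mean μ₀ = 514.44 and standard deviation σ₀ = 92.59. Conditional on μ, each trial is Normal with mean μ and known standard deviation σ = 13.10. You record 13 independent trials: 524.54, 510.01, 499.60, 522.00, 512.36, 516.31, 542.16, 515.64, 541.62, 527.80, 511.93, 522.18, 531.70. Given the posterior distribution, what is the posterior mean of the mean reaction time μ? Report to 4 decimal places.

521.3624

For Normal data with known variance σ², a Normal(μ₀, σ₀²) prior on μ is conjugate. Posterior precision = 1/σ₀² + n/σ²; posterior mean is the precision-weighted average of μ₀ and x̄.
Σxᵢ = 524.54 + 510.01 + 499.60 + 522.00 + 512.36 + 516.31 + 542.16 + 515.64 + 541.62 + 527.80 + 511.93 + 522.18 + 531.70 = 6777.85, so n·x̄ = 6777.85.
σ₀² = 92.59² = 8572.9081, σ² = 13.10² = 171.61; σ² + n·σ₀² = 171.61 + 13·8572.9081 = 111619.4153.
Posterior mean = (μ₀/σ₀² + n·x̄/σ²)/(1/σ₀² + n/σ²) = (σ²·μ₀ + σ₀²·n·x̄)/(σ² + n·σ₀²) = (171.61·514.44 + 8572.9081·6777.85)/111619.4153 = 58194168.213985/111619.4153 = 521.3624.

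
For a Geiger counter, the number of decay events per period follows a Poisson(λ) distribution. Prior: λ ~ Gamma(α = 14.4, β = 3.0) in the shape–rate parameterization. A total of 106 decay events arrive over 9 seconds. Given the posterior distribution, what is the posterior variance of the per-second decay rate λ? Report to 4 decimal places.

With a Gamma(shape α, rate β) prior, the Poisson likelihood is conjugate: the posterior is Gamma(α + ΣXᵢ, β + n).
Posterior: Gamma(α+S, β+n) = Gamma(14.4+106, 3.0+9) = Gamma(120.4, 12.0).
Var = α/β² = 120.4/12.0² = 0.8361.

0.8361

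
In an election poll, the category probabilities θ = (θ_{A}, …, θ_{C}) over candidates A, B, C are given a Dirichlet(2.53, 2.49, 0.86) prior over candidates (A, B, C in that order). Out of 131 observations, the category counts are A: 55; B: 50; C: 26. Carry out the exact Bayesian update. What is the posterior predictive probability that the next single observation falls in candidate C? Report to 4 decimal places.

0.1962

The Dirichlet prior is conjugate to the Multinomial likelihood: each posterior αⱼ = prior αⱼ + observed count nⱼ.
Posterior concentration: (57.53, 52.49, 26.86), total = 136.88.
P(next = C | data) = α_{C}/Σα = 0.1962.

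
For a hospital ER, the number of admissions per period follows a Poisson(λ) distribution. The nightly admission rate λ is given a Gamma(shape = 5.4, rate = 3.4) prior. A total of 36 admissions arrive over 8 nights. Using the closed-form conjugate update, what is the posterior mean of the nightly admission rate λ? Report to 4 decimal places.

3.6316

With a Gamma(shape α, rate β) prior, the Poisson likelihood is conjugate: the posterior is Gamma(α + ΣXᵢ, β + n).
Posterior: Gamma(α+S, β+n) = Gamma(5.4+36, 3.4+8) = Gamma(41.4, 11.4).
Posterior mean = α/β = 41.4/11.4 = 3.6316.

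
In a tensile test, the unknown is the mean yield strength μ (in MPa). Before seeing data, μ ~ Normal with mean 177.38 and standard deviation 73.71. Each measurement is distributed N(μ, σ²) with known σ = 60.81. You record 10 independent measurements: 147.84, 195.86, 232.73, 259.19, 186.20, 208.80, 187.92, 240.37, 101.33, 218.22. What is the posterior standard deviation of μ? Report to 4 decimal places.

18.6070

For Normal data with known variance σ², a Normal(μ₀, σ₀²) prior on μ is conjugate. Posterior precision = 1/σ₀² + n/σ²; posterior mean is the precision-weighted average of μ₀ and x̄.
σ₀² = 73.71² = 5433.1641, σ² = 60.81² = 3697.8561; σ² + n·σ₀² = 3697.8561 + 10·5433.1641 = 58029.4971.
Posterior precision = 1/σ₀² + n/σ² = 1/5433.1641 + 10/3697.8561 = (σ² + n·σ₀²)/(σ₀²σ²) = 58029.4971/(5433.1641·3697.8561); posterior variance σₙ² = σ₀²σ²/(σ² + n·σ₀²) = 5433.1641·3697.8561/58029.4971 = 346.221491.
Posterior SD = √σₙ² = √(5433.1641·3697.8561/58029.4971) = 18.6070.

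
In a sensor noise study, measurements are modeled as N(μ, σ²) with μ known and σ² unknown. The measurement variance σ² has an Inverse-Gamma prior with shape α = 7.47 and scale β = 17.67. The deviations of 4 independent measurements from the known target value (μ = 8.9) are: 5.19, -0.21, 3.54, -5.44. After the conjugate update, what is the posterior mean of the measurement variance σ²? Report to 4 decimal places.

With known mean μ and an Inverse-Gamma(α, β) prior on σ², the Normal likelihood is conjugate: posterior is Inv-Gamma(α + n/2, β + Σ(xᵢ−μ)²/2).
Σ(xᵢ−μ)² = (5.19)² + (-0.21)² + (3.54)² + (-5.44)² = 69.1054.
Posterior: Inv-Gamma(7.47 + 4/2, 17.67 + 69.1054/2) = Inv-Gamma(9.47, 52.22270).
E[σ²|data] = β/(α−1) = 52.22270/8.47 = 6.1656.

6.1656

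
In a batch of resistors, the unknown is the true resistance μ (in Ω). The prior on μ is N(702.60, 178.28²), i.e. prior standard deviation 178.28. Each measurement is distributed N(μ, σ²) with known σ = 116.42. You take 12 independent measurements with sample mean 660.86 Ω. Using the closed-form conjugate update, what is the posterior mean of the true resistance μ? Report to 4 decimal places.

662.2924

For Normal data with known variance σ², a Normal(μ₀, σ₀²) prior on μ is conjugate. Posterior precision = 1/σ₀² + n/σ²; posterior mean is the precision-weighted average of μ₀ and x̄.
n·x̄ = 12·660.86 = 7930.32.
σ₀² = 178.28² = 31783.7584, σ² = 116.42² = 13553.6164; σ² + n·σ₀² = 13553.6164 + 12·31783.7584 = 394958.7172.
Posterior mean = (μ₀/σ₀² + n·x̄/σ²)/(1/σ₀² + n/σ²) = (σ²·μ₀ + σ₀²·n·x̄)/(σ² + n·σ₀²) = (13553.6164·702.60 + 31783.7584·7930.32)/394958.7172 = 261578145.797328/394958.7172 = 662.2924.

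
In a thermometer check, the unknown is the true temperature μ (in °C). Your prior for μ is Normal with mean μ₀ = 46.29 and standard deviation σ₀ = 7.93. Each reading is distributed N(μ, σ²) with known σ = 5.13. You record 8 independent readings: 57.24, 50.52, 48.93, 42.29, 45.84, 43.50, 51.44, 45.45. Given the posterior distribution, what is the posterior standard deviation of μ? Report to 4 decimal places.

1.7681

For Normal data with known variance σ², a Normal(μ₀, σ₀²) prior on μ is conjugate. Posterior precision = 1/σ₀² + n/σ²; posterior mean is the precision-weighted average of μ₀ and x̄.
σ₀² = 7.93² = 62.8849, σ² = 5.13² = 26.3169; σ² + n·σ₀² = 26.3169 + 8·62.8849 = 529.3961.
Posterior precision = 1/σ₀² + n/σ² = 1/62.8849 + 8/26.3169 = (σ² + n·σ₀²)/(σ₀²σ²) = 529.3961/(62.8849·26.3169); posterior variance σₙ² = σ₀²σ²/(σ² + n·σ₀²) = 62.8849·26.3169/529.3961 = 3.126082.
Posterior SD = √σₙ² = √(62.8849·26.3169/529.3961) = 1.7681.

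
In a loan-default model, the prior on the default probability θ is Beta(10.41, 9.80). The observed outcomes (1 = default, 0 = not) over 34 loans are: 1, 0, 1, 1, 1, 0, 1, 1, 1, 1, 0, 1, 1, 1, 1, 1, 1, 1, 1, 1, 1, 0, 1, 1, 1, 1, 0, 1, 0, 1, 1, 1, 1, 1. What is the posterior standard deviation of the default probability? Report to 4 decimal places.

The Beta prior is conjugate to a Binomial/Bernoulli likelihood; the update adds successes to α and failures to β.
Posterior: Beta(α+k, β+n−k) = Beta(10.41+28, 9.80+6) = Beta(38.41, 15.80).
Var = αβ/((α+β)²(α+β+1)) = 38.41·15.80/(54.21²·55.21) = 0.00374046; SD = √0.00374046 = 0.0612.

0.0612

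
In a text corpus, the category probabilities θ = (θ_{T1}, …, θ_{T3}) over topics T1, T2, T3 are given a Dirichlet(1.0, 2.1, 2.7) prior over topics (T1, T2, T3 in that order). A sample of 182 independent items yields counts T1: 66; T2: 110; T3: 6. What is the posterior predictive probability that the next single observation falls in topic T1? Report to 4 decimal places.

The Dirichlet prior is conjugate to the Multinomial likelihood: each posterior αⱼ = prior αⱼ + observed count nⱼ.
Posterior concentration: (67.0, 112.1, 8.7), total = 187.8.
P(next = T1 | data) = α_{T1}/Σα = 0.3568.

0.3568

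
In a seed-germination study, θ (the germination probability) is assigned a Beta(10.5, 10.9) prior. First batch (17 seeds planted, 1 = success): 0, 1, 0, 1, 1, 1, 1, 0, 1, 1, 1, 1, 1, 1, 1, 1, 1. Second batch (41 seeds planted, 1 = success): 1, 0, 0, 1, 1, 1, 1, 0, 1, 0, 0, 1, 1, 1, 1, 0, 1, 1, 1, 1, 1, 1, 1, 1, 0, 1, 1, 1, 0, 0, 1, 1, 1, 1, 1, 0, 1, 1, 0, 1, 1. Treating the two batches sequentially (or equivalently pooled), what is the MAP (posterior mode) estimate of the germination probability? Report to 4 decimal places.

0.6912

The Beta prior is conjugate to a Binomial/Bernoulli likelihood; the update adds successes to α and failures to β.
After batch 1: Beta(10.5+14, 10.9+3) = Beta(24.5, 13.9).
After batch 2: Beta(24.5+30, 13.9+11) = Beta(54.5, 24.9).
Mode of Beta(a,b) for a,b>1 is (a−1)/(a+b−2) = 53.5/77.4 = 0.6912.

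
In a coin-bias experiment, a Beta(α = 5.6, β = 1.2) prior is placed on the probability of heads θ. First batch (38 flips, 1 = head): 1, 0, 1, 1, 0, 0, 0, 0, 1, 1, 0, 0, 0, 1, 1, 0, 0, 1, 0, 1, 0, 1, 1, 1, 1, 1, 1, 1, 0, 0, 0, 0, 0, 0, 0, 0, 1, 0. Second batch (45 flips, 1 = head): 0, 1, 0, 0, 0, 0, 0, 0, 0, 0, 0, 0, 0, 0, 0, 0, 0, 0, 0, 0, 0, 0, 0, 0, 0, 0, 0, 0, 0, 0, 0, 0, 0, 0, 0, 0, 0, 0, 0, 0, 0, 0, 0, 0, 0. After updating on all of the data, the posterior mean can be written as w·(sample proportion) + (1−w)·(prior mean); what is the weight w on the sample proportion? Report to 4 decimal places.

0.9243

The Beta prior is conjugate to a Binomial/Bernoulli likelihood; the update adds successes to α and failures to β.
Total number of flips: n = 38 + 45 = 83.
Posterior mean = (α₀+k)/(α₀+β₀+n) = [n/(α₀+β₀+n)]·(k/n) + [(α₀+β₀)/(α₀+β₀+n)]·α₀/(α₀+β₀), so only n and the prior enter the weight.
The weight on the data is w = n/(α₀+β₀+n) = 83/(5.6+1.2+83) = 83/89.8 = 0.9243.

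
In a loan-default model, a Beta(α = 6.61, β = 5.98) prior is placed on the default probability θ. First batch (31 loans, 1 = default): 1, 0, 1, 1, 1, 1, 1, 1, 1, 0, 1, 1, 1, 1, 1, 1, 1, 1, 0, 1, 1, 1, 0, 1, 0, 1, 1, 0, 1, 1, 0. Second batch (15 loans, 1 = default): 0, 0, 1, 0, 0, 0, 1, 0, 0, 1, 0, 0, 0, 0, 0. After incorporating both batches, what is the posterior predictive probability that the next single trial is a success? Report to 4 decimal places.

0.5736

The Beta prior is conjugate to a Binomial/Bernoulli likelihood; the update adds successes to α and failures to β.
After batch 1: Beta(6.61+24, 5.98+7) = Beta(30.61, 12.98).
After batch 2: Beta(30.61+3, 12.98+12) = Beta(33.61, 24.98).
For a single future Bernoulli trial, P(success | data) = α/(α+β) = 0.5736.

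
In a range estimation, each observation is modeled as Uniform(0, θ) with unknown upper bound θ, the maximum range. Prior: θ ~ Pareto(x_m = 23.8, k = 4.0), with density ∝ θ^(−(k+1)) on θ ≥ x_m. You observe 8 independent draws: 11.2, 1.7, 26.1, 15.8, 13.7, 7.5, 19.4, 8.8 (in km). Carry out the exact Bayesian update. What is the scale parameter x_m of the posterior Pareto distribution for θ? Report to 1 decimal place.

A Pareto(scale x_m, shape k) prior on the upper bound θ of Uniform(0, θ) is conjugate: posterior is Pareto(max(x_m, max xᵢ), k + n).
Sample maximum = 26.1; prior scale x_m = 23.8 → posterior scale = max = 26.1.
Posterior shape = 4.0 + 8 = 12.0.
Posterior scale x_m = 26.1.

26.1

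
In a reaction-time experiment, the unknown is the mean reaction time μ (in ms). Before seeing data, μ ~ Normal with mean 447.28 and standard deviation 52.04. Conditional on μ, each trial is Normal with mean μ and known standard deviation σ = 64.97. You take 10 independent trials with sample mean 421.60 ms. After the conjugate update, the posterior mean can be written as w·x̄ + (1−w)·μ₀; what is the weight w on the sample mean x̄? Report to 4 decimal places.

0.8652

For Normal data with known variance σ², a Normal(μ₀, σ₀²) prior on μ is conjugate. Posterior precision = 1/σ₀² + n/σ²; posterior mean is the precision-weighted average of μ₀ and x̄.
σ₀² = 52.04² = 2708.1616, σ² = 64.97² = 4221.1009. Prior precision 1/σ₀² = 1/2708.1616; data precision n/σ² = 10/4221.1009.
w = (n/σ²)/(1/σ₀² + n/σ²) = n·σ₀²/(σ² + n·σ₀²) = 10·2708.1616/(4221.1009 + 10·2708.1616) = 27081.616/31302.7169 = 0.8652.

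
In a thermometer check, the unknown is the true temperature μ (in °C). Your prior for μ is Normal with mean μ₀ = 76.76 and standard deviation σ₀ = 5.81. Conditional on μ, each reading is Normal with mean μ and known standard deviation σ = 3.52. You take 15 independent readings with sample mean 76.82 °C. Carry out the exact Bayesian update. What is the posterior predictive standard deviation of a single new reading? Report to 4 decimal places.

For Normal data with known variance σ², a Normal(μ₀, σ₀²) prior on μ is conjugate. Posterior precision = 1/σ₀² + n/σ²; posterior mean is the precision-weighted average of μ₀ and x̄.
σ₀² = 5.81² = 33.7561, σ² = 3.52² = 12.3904; σ² + n·σ₀² = 12.3904 + 15·33.7561 = 518.7319.
Posterior precision = 1/σ₀² + n/σ² = 1/33.7561 + 15/12.3904 = (σ² + n·σ₀²)/(σ₀²σ²) = 518.7319/(33.7561·12.3904); posterior variance σₙ² = σ₀²σ²/(σ² + n·σ₀²) = 33.7561·12.3904/518.7319 = 0.806296.
Predictive variance for one new observation = σₙ² + σ² = 33.7561·12.3904/518.7319 + 12.3904 = σ²·(σ₀² + 518.7319)/518.7319 = 12.3904·552.488/518.7319 = 13.196696; SD = √(12.3904·552.488/518.7319) = 3.6327.

3.6327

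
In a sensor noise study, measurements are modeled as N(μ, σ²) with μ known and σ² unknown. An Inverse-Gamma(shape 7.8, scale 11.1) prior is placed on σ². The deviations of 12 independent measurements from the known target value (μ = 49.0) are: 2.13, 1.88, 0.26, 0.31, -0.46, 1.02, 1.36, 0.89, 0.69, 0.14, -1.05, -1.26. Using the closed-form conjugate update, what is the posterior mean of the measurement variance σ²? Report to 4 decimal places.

With known mean μ and an Inverse-Gamma(α, β) prior on σ², the Normal likelihood is conjugate: posterior is Inv-Gamma(α + n/2, β + Σ(xᵢ−μ)²/2).
Σ(xᵢ−μ)² = (2.13)² + (1.88)² + (0.26)² + (0.31)² + (-0.46)² + (1.02)² + (1.36)² + (0.89)² + (0.69)² + (0.14)² + (-1.05)² + (-1.26)² = 15.3145.
Posterior: Inv-Gamma(7.8 + 12/2, 11.1 + 15.3145/2) = Inv-Gamma(13.80, 18.75725).
E[σ²|data] = β/(α−1) = 18.75725/12.80 = 1.4654.

1.4654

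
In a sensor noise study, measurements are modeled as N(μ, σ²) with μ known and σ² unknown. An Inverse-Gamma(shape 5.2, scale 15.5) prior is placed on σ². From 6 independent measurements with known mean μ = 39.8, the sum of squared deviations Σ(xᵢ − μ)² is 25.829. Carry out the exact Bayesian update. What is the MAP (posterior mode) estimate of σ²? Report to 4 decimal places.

3.0885

With known mean μ and an Inverse-Gamma(α, β) prior on σ², the Normal likelihood is conjugate: posterior is Inv-Gamma(α + n/2, β + Σ(xᵢ−μ)²/2).
Posterior: Inv-Gamma(5.2 + 6/2, 15.5 + 25.829/2) = Inv-Gamma(8.20, 28.4145).
Mode = β/(α+1) = 28.4145/9.20 = 3.0885.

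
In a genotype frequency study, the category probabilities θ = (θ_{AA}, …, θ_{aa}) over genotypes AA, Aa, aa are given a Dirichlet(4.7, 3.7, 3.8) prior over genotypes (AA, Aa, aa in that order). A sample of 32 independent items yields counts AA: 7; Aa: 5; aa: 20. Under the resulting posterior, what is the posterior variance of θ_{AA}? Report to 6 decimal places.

0.004306

The Dirichlet prior is conjugate to the Multinomial likelihood: each posterior αⱼ = prior αⱼ + observed count nⱼ.
Posterior concentration: (11.7, 8.7, 23.8), total = 44.2.
Var[θ_j] = α_j(Σα−α_j)/((Σα)²(Σα+1)) = 11.7·32.5/(44.2²·45.2) = 0.004306.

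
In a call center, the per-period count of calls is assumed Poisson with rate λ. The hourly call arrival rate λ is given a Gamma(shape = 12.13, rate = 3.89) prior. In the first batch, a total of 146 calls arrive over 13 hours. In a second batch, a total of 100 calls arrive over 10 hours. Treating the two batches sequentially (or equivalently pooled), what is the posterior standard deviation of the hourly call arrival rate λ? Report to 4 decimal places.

0.5975

With a Gamma(shape α, rate β) prior, the Poisson likelihood is conjugate: the posterior is Gamma(α + ΣXᵢ, β + n).
After batch 1: Gamma(α+S, β+n) = Gamma(12.13+146, 3.89+13) = Gamma(158.13, 16.89).
After batch 2: Gamma(α+S, β+n) = Gamma(158.13+100, 16.89+10) = Gamma(258.13, 26.89).
SD = √α/β = √258.13/26.89 = 0.5975.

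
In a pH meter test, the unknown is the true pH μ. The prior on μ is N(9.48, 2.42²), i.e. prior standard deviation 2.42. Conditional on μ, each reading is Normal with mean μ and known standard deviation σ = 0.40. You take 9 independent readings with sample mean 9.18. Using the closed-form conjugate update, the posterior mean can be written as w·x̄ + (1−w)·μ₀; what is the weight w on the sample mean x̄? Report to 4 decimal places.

For Normal data with known variance σ², a Normal(μ₀, σ₀²) prior on μ is conjugate. Posterior precision = 1/σ₀² + n/σ²; posterior mean is the precision-weighted average of μ₀ and x̄.
σ₀² = 2.42² = 5.8564, σ² = 0.40² = 0.16. Prior precision 1/σ₀² = 1/5.8564; data precision n/σ² = 9/0.16.
w = (n/σ²)/(1/σ₀² + n/σ²) = n·σ₀²/(σ² + n·σ₀²) = 9·5.8564/(0.16 + 9·5.8564) = 52.7076/52.8676 = 0.9970.

0.9970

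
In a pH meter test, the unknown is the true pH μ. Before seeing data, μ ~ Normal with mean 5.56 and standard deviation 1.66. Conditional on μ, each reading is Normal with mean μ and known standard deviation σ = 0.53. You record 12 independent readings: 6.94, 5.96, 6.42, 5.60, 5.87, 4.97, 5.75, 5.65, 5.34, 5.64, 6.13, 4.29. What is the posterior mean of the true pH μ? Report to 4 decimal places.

For Normal data with known variance σ², a Normal(μ₀, σ₀²) prior on μ is conjugate. Posterior precision = 1/σ₀² + n/σ²; posterior mean is the precision-weighted average of μ₀ and x̄.
Σxᵢ = 6.94 + 5.96 + 6.42 + 5.60 + 5.87 + 4.97 + 5.75 + 5.65 + 5.34 + 5.64 + 6.13 + 4.29 = 68.56, so n·x̄ = 68.56.
σ₀² = 1.66² = 2.7556, σ² = 0.53² = 0.2809; σ² + n·σ₀² = 0.2809 + 12·2.7556 = 33.3481.
Posterior mean = (μ₀/σ₀² + n·x̄/σ²)/(1/σ₀² + n/σ²) = (σ²·μ₀ + σ₀²·n·x̄)/(σ² + n·σ₀²) = (0.2809·5.56 + 2.7556·68.56)/33.3481 = 190.48574/33.3481 = 5.7120.

5.7120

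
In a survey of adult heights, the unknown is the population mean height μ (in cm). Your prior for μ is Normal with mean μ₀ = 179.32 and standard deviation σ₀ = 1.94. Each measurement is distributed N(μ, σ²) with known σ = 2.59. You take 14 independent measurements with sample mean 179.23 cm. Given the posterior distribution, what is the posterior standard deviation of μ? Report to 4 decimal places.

For Normal data with known variance σ², a Normal(μ₀, σ₀²) prior on μ is conjugate. Posterior precision = 1/σ₀² + n/σ²; posterior mean is the precision-weighted average of μ₀ and x̄.
σ₀² = 1.94² = 3.7636, σ² = 2.59² = 6.7081; σ² + n·σ₀² = 6.7081 + 14·3.7636 = 59.3985.
Posterior precision = 1/σ₀² + n/σ² = 1/3.7636 + 14/6.7081 = (σ² + n·σ₀²)/(σ₀²σ²) = 59.3985/(3.7636·6.7081); posterior variance σₙ² = σ₀²σ²/(σ² + n·σ₀²) = 3.7636·6.7081/59.3985 = 0.425038.
Posterior SD = √σₙ² = √(3.7636·6.7081/59.3985) = 0.6519.

0.6519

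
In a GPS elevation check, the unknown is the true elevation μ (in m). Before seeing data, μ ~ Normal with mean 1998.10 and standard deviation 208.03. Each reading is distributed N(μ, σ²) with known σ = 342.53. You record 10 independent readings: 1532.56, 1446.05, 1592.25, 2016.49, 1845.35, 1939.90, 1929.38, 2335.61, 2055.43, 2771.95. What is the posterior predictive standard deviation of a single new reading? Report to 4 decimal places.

355.7486

For Normal data with known variance σ², a Normal(μ₀, σ₀²) prior on μ is conjugate. Posterior precision = 1/σ₀² + n/σ²; posterior mean is the precision-weighted average of μ₀ and x̄.
σ₀² = 208.03² = 43276.4809, σ² = 342.53² = 117326.8009; σ² + n·σ₀² = 117326.8009 + 10·43276.4809 = 550091.6099.
Posterior precision = 1/σ₀² + n/σ² = 1/43276.4809 + 10/117326.8009 = (σ² + n·σ₀²)/(σ₀²σ²) = 550091.6099/(43276.4809·117326.8009); posterior variance σₙ² = σ₀²σ²/(σ² + n·σ₀²) = 43276.4809·117326.8009/550091.6099 = 9230.264499.
Predictive variance for one new observation = σₙ² + σ² = 43276.4809·117326.8009/550091.6099 + 117326.8009 = σ²·(σ₀² + 550091.6099)/550091.6099 = 117326.8009·593368.0908/550091.6099 = 126557.065399; SD = √(117326.8009·593368.0908/550091.6099) = 355.7486.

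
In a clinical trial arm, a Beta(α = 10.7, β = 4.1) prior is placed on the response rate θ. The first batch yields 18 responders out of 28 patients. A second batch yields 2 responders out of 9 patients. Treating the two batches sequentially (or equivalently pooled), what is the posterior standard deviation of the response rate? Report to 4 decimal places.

0.0676

The Beta prior is conjugate to a Binomial/Bernoulli likelihood; the update adds successes to α and failures to β.
After batch 1: Beta(10.7+18, 4.1+10) = Beta(28.7, 14.1).
After batch 2: Beta(28.7+2, 14.1+7) = Beta(30.7, 21.1).
Var = αβ/((α+β)²(α+β+1)) = 30.7·21.1/(51.8²·52.8) = 0.00457222; SD = √0.00457222 = 0.0676.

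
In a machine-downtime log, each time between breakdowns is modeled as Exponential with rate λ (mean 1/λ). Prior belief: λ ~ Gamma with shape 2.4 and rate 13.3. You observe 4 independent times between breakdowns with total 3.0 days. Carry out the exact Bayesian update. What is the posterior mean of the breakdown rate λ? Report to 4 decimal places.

0.3926

With a Gamma(shape α, rate β) prior on the exponential rate λ, the posterior after n observations with total T = Σxᵢ is Gamma(α+n, β+T).
Posterior: Gamma(2.4+4, 13.3+3.0) = Gamma(6.4, 16.3).
Posterior mean of λ = α/β = 6.4/16.3 = 0.3926.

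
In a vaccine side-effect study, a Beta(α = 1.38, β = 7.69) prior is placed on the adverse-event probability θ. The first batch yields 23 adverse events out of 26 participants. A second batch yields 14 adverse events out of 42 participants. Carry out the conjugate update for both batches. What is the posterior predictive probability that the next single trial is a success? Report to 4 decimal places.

0.4980

The Beta prior is conjugate to a Binomial/Bernoulli likelihood; the update adds successes to α and failures to β.
After batch 1: Beta(1.38+23, 7.69+3) = Beta(24.38, 10.69).
After batch 2: Beta(24.38+14, 10.69+28) = Beta(38.38, 38.69).
For a single future Bernoulli trial, P(success | data) = α/(α+β) = 0.4980.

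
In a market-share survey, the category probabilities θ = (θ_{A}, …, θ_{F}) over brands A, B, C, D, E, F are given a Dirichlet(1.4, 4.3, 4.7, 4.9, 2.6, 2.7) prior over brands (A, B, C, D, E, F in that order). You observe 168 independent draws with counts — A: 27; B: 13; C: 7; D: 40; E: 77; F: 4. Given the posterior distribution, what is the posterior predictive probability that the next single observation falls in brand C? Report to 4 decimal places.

The Dirichlet prior is conjugate to the Multinomial likelihood: each posterior αⱼ = prior αⱼ + observed count nⱼ.
Posterior concentration: (28.4, 17.3, 11.7, 44.9, 79.6, 6.7), total = 188.6.
P(next = C | data) = α_{C}/Σα = 0.0620.

0.0620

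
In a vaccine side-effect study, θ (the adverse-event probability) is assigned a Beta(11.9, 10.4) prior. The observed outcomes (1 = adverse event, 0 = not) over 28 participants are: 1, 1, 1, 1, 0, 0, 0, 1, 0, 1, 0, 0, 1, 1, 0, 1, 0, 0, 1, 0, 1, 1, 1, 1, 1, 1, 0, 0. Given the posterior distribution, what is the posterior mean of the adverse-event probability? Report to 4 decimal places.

0.5547

The Beta prior is conjugate to a Binomial/Bernoulli likelihood; the update adds successes to α and failures to β.
Posterior: Beta(α+k, β+n−k) = Beta(11.9+16, 10.4+12) = Beta(27.9, 22.4).
Posterior mean = α/(α+β) = 27.9/50.3 = 0.5547.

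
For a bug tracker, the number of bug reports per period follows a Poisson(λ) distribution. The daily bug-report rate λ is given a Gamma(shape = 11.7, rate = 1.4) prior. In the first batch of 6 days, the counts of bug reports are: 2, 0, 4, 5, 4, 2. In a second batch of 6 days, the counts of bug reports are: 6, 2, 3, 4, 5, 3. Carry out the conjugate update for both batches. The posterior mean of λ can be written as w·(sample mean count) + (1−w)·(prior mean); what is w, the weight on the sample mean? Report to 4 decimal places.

With a Gamma(shape α, rate β) prior, the Poisson likelihood is conjugate: the posterior is Gamma(α + ΣXᵢ, β + n).
Total number of days: n = 6 + 6 = 12.
Posterior mean = (α₀+S)/(β₀+n) = [n/(β₀+n)]·(S/n) + [β₀/(β₀+n)]·(α₀/β₀), so only n and β₀ enter the weight.
Weight on data w = n/(β₀+n) = 12/(1.4+12) = 12/13.4 = 0.8955.

0.8955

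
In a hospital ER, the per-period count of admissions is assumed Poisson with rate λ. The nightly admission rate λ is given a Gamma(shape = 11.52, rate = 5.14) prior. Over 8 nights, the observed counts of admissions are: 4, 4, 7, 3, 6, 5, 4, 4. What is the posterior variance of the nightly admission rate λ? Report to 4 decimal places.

With a Gamma(shape α, rate β) prior, the Poisson likelihood is conjugate: the posterior is Gamma(α + ΣXᵢ, β + n).
Sum of counts S = 37 over n = 8 nights.
Posterior: Gamma(α+S, β+n) = Gamma(11.52+37, 5.14+8) = Gamma(48.52, 13.14).
Var = α/β² = 48.52/13.14² = 0.2810.

0.2810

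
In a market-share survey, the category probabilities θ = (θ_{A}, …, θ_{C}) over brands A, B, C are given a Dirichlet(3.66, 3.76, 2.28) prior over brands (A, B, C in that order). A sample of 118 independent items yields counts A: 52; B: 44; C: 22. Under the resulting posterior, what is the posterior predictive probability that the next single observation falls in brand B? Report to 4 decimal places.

0.3740

The Dirichlet prior is conjugate to the Multinomial likelihood: each posterior αⱼ = prior αⱼ + observed count nⱼ.
Posterior concentration: (55.66, 47.76, 24.28), total = 127.70.
P(next = B | data) = α_{B}/Σα = 0.3740.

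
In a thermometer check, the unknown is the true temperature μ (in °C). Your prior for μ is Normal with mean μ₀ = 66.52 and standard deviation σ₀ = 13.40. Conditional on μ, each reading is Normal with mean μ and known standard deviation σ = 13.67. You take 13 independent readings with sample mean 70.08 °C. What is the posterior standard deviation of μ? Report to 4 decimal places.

For Normal data with known variance σ², a Normal(μ₀, σ₀²) prior on μ is conjugate. Posterior precision = 1/σ₀² + n/σ²; posterior mean is the precision-weighted average of μ₀ and x̄.
σ₀² = 13.40² = 179.56, σ² = 13.67² = 186.8689; σ² + n·σ₀² = 186.8689 + 13·179.56 = 2521.1489.
Posterior precision = 1/σ₀² + n/σ² = 1/179.56 + 13/186.8689 = (σ² + n·σ₀²)/(σ₀²σ²) = 2521.1489/(179.56·186.8689); posterior variance σₙ² = σ₀²σ²/(σ² + n·σ₀²) = 179.56·186.8689/2521.1489 = 13.309083.
Posterior SD = √σₙ² = √(179.56·186.8689/2521.1489) = 3.6482.

3.6482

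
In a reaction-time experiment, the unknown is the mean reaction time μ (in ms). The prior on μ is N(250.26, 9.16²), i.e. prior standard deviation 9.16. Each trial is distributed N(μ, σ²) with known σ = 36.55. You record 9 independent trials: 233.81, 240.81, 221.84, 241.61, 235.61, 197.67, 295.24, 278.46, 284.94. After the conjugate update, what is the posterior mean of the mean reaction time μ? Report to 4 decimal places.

For Normal data with known variance σ², a Normal(μ₀, σ₀²) prior on μ is conjugate. Posterior precision = 1/σ₀² + n/σ²; posterior mean is the precision-weighted average of μ₀ and x̄.
Σxᵢ = 233.81 + 240.81 + 221.84 + 241.61 + 235.61 + 197.67 + 295.24 + 278.46 + 284.94 = 2229.99, so n·x̄ = 2229.99.
σ₀² = 9.16² = 83.9056, σ² = 36.55² = 1335.9025; σ² + n·σ₀² = 1335.9025 + 9·83.9056 = 2091.0529.
Posterior mean = (μ₀/σ₀² + n·x̄/σ²)/(1/σ₀² + n/σ²) = (σ²·μ₀ + σ₀²·n·x̄)/(σ² + n·σ₀²) = (1335.9025·250.26 + 83.9056·2229.99)/2091.0529 = 521431.608594/2091.0529 = 249.3632.

249.3632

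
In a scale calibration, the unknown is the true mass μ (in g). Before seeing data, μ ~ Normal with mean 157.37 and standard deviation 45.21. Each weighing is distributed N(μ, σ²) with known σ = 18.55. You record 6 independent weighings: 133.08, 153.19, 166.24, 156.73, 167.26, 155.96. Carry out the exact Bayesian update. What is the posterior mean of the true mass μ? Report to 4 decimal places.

155.4635

For Normal data with known variance σ², a Normal(μ₀, σ₀²) prior on μ is conjugate. Posterior precision = 1/σ₀² + n/σ²; posterior mean is the precision-weighted average of μ₀ and x̄.
Σxᵢ = 133.08 + 153.19 + 166.24 + 156.73 + 167.26 + 155.96 = 932.46, so n·x̄ = 932.46.
σ₀² = 45.21² = 2043.9441, σ² = 18.55² = 344.1025; σ² + n·σ₀² = 344.1025 + 6·2043.9441 = 12607.7671.
Posterior mean = (μ₀/σ₀² + n·x̄/σ²)/(1/σ₀² + n/σ²) = (σ²·μ₀ + σ₀²·n·x̄)/(σ² + n·σ₀²) = (344.1025·157.37 + 2043.9441·932.46)/12607.7671 = 1960047.525911/12607.7671 = 155.4635.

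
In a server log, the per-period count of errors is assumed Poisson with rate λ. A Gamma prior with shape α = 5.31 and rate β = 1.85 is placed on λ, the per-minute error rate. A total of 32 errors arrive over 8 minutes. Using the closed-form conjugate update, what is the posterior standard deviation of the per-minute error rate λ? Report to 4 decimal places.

With a Gamma(shape α, rate β) prior, the Poisson likelihood is conjugate: the posterior is Gamma(α + ΣXᵢ, β + n).
Posterior: Gamma(α+S, β+n) = Gamma(5.31+32, 1.85+8) = Gamma(37.31, 9.85).
SD = √α/β = √37.31/9.85 = 0.6201.

0.6201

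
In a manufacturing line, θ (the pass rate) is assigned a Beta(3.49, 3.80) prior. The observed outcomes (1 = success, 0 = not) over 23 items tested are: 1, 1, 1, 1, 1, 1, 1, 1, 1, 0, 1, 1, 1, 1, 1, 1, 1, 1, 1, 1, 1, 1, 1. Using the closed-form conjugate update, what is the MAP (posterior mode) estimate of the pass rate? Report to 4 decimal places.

0.8657

The Beta prior is conjugate to a Binomial/Bernoulli likelihood; the update adds successes to α and failures to β.
Posterior: Beta(α+k, β+n−k) = Beta(3.49+22, 3.80+1) = Beta(25.49, 4.80).
Mode of Beta(a,b) for a,b>1 is (a−1)/(a+b−2) = 24.49/28.29 = 0.8657.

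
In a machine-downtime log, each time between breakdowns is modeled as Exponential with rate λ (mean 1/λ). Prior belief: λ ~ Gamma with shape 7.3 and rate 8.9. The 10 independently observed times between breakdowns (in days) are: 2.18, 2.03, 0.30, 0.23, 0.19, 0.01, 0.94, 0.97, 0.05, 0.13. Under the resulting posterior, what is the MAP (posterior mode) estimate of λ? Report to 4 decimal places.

1.0232

With a Gamma(shape α, rate β) prior on the exponential rate λ, the posterior after n observations with total T = Σxᵢ is Gamma(α+n, β+T).
Sum of observations T = 7.03 days; n = 10.
Posterior: Gamma(7.3+10, 8.9+7.03) = Gamma(17.3, 15.93).
Mode = (α−1)/β = 1.0232.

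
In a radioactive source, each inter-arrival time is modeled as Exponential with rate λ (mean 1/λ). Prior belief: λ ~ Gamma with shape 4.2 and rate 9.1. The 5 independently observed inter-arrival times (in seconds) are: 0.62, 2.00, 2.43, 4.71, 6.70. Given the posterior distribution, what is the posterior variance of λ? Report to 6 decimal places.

With a Gamma(shape α, rate β) prior on the exponential rate λ, the posterior after n observations with total T = Σxᵢ is Gamma(α+n, β+T).
Sum of observations T = 16.46 seconds; n = 5.
Posterior: Gamma(4.2+5, 9.1+16.46) = Gamma(9.2, 25.56).
Var = α/β² = 0.014082.

0.014082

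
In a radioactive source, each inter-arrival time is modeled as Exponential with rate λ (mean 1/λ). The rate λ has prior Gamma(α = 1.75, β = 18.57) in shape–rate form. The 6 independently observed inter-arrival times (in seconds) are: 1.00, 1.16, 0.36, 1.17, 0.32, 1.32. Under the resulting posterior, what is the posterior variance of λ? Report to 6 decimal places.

With a Gamma(shape α, rate β) prior on the exponential rate λ, the posterior after n observations with total T = Σxᵢ is Gamma(α+n, β+T).
Sum of observations T = 5.33 seconds; n = 6.
Posterior: Gamma(1.75+6, 18.57+5.33) = Gamma(7.75, 23.90).
Var = α/β² = 0.013568.

0.013568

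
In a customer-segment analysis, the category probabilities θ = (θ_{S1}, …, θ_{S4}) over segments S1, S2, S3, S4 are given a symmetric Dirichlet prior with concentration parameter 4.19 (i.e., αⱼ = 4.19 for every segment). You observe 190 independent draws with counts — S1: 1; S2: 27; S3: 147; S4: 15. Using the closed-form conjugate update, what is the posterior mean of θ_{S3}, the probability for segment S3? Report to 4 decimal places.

The Dirichlet prior is conjugate to the Multinomial likelihood: each posterior αⱼ = prior αⱼ + observed count nⱼ.
Posterior concentration: (5.19, 31.19, 151.19, 19.19), total = 206.76.
E[θ_{S3}|data] = α_{S3}/Σα = 151.19/206.76 = 0.7312.

0.7312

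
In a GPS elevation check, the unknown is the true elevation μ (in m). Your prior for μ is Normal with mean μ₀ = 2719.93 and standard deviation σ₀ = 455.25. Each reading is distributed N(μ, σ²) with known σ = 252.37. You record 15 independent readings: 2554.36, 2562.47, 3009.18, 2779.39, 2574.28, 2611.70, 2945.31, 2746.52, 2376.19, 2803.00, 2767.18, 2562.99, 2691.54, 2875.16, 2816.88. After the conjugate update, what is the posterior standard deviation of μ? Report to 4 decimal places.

64.5042

For Normal data with known variance σ², a Normal(μ₀, σ₀²) prior on μ is conjugate. Posterior precision = 1/σ₀² + n/σ²; posterior mean is the precision-weighted average of μ₀ and x̄.
σ₀² = 455.25² = 207252.5625, σ² = 252.37² = 63690.6169; σ² + n·σ₀² = 63690.6169 + 15·207252.5625 = 3172479.0544.
Posterior precision = 1/σ₀² + n/σ² = 1/207252.5625 + 15/63690.6169 = (σ² + n·σ₀²)/(σ₀²σ²) = 3172479.0544/(207252.5625·63690.6169); posterior variance σₙ² = σ₀²σ²/(σ² + n·σ₀²) = 207252.5625·63690.6169/3172479.0544 = 4160.797702.
Posterior SD = √σₙ² = √(207252.5625·63690.6169/3172479.0544) = 64.5042.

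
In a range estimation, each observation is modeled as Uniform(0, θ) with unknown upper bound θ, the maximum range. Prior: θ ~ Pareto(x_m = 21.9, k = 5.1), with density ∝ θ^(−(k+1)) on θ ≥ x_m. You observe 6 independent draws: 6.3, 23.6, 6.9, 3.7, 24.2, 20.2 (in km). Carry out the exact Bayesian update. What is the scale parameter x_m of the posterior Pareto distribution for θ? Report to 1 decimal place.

A Pareto(scale x_m, shape k) prior on the upper bound θ of Uniform(0, θ) is conjugate: posterior is Pareto(max(x_m, max xᵢ), k + n).
Sample maximum = 24.2; prior scale x_m = 21.9 → posterior scale = max = 24.2.
Posterior shape = 5.1 + 6 = 11.1.
Posterior scale x_m = 24.2.

24.2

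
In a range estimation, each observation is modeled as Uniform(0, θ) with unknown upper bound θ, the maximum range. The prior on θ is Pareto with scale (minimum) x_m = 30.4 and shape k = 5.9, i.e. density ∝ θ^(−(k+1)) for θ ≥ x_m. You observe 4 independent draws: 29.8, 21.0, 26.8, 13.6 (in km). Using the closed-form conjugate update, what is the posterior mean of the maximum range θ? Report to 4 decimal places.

A Pareto(scale x_m, shape k) prior on the upper bound θ of Uniform(0, θ) is conjugate: posterior is Pareto(max(x_m, max xᵢ), k + n).
Sample maximum = 29.8; prior scale x_m = 30.4 → posterior scale = max = 30.4.
Posterior shape = 5.9 + 4 = 9.9.
E[θ|data] = k·x_m/(k−1) = 9.9·30.4/8.9 = 33.8157.

33.8157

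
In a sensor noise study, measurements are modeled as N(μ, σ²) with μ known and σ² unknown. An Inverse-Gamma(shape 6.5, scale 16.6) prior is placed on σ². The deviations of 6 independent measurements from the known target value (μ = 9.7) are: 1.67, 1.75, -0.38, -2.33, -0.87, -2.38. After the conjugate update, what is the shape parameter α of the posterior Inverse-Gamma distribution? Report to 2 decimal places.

9.50

With known mean μ and an Inverse-Gamma(α, β) prior on σ², the Normal likelihood is conjugate: posterior is Inv-Gamma(α + n/2, β + Σ(xᵢ−μ)²/2).
Σ(xᵢ−μ)² = (1.67)² + (1.75)² + (-0.38)² + (-2.33)² + (-0.87)² + (-2.38)² = 17.8460.
Posterior: Inv-Gamma(6.5 + 6/2, 16.6 + 17.8460/2) = Inv-Gamma(9.50, 25.52300).
Posterior α = 9.50.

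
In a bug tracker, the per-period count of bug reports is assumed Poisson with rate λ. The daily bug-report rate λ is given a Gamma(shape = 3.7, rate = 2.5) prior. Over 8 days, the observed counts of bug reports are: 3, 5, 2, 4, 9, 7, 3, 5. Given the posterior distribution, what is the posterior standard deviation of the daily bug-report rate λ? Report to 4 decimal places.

0.6150

With a Gamma(shape α, rate β) prior, the Poisson likelihood is conjugate: the posterior is Gamma(α + ΣXᵢ, β + n).
Sum of counts S = 38 over n = 8 days.
Posterior: Gamma(α+S, β+n) = Gamma(3.7+38, 2.5+8) = Gamma(41.7, 10.5).
SD = √α/β = √41.7/10.5 = 0.6150.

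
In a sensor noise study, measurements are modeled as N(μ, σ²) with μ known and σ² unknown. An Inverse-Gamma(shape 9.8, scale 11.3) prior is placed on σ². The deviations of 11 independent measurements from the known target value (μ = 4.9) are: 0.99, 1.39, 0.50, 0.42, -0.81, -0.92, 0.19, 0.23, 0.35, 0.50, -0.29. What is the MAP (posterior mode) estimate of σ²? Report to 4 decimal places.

With known mean μ and an Inverse-Gamma(α, β) prior on σ², the Normal likelihood is conjugate: posterior is Inv-Gamma(α + n/2, β + Σ(xᵢ−μ)²/2).
Σ(xᵢ−μ)² = (0.99)² + (1.39)² + (0.50)² + (0.42)² + (-0.81)² + (-0.92)² + (0.19)² + (0.23)² + (0.35)² + (0.50)² + (-0.29)² = 5.3867.
Posterior: Inv-Gamma(9.8 + 11/2, 11.3 + 5.3867/2) = Inv-Gamma(15.30, 13.99335).
Mode = β/(α+1) = 13.99335/16.30 = 0.8585.

0.8585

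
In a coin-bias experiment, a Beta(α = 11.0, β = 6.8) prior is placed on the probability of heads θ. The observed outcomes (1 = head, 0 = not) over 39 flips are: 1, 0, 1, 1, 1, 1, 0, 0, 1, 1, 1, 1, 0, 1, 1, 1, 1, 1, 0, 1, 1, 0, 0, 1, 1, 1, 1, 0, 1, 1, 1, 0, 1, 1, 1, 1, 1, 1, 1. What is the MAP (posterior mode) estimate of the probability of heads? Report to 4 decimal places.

The Beta prior is conjugate to a Binomial/Bernoulli likelihood; the update adds successes to α and failures to β.
Posterior: Beta(α+k, β+n−k) = Beta(11.0+30, 6.8+9) = Beta(41.0, 15.8).
Mode of Beta(a,b) for a,b>1 is (a−1)/(a+b−2) = 40.0/54.8 = 0.7299.

0.7299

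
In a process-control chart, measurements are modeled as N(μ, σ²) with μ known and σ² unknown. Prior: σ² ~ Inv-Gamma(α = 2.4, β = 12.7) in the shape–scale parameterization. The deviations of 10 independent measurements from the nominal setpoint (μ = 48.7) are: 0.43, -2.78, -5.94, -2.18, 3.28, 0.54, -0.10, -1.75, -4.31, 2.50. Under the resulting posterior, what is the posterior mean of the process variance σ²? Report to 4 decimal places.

With known mean μ and an Inverse-Gamma(α, β) prior on σ², the Normal likelihood is conjugate: posterior is Inv-Gamma(α + n/2, β + Σ(xᵢ−μ)²/2).
Σ(xᵢ−μ)² = (0.43)² + (-2.78)² + (-5.94)² + (-2.18)² + (3.28)² + (0.54)² + (-0.10)² + (-1.75)² + (-4.31)² + (2.50)² = 86.8979.
Posterior: Inv-Gamma(2.4 + 10/2, 12.7 + 86.8979/2) = Inv-Gamma(7.40, 56.14895).
E[σ²|data] = β/(α−1) = 56.14895/6.40 = 8.7733.

8.7733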